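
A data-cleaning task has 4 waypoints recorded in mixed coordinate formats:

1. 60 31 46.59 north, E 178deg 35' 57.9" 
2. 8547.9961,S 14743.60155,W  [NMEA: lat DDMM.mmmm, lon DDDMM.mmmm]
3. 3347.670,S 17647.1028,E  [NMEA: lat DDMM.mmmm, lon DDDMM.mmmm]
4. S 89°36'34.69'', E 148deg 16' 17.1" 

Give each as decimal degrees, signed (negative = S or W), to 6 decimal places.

Point 1:
  φ: 60 + 31/60 + 46.59/3600 = 60.5296083
  N → positive
  Longitude: 35′ + 57.9″ = 35.96500′; 178 + 35.96500/60 = 178.5994167
  E ⇒ keep positive
Point 2:
  Lat: split at 2 digits → 85° and 47.9961′; 85 + 47.9961/60 = 85.7999350
  hemisphere S, so the sign is −
  Longitude: split at 3 digits → 147° and 43.60155′; 147 + 43.60155/60 = 147.7266925
  W ⇒ negate
Point 3:
  Latitude: degrees = first 2 digits = 33, minutes = 47.67; 33 + 47.67/60 = 33.7945000
  hemisphere S, so the sign is −
  Longitude: degrees = first 3 digits = 176, minutes = 47.1028; 176 + 47.1028/60 = 176.7850467
  E → positive
Point 4:
  φ: 89° + 36/60 + 34.69/3600 = 89 + 0.600000 + 0.009636 = 89.6096361
  S ⇒ negate
  Lon: 148 + 16/60 + 17.1/3600 = 148.2714167
  E → positive

1. 60.529608, 178.599417
2. -85.799935, -147.726693
3. -33.794500, 176.785047
4. -89.609636, 148.271417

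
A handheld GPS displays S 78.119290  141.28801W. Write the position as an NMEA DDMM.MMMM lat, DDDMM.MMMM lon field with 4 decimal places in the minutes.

Latitude: 78° + 0.119290 × 60 = 78° 7.157400′
λ: fractional part 0.288010 → 17.280600 minutes

7807.1574,S / 14117.2806,W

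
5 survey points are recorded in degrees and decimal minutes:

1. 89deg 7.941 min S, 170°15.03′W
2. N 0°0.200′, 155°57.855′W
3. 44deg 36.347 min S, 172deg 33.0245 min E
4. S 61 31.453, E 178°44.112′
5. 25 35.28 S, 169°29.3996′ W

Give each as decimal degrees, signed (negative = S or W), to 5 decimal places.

Point 1:
  Lat: 89 + 7.941/60 = 89.132350
  S → negative
  Longitude: 170 + 15.03/60 = 170.250500
  W → negative
Point 2:
  φ: 0 + 0.2/60 = 0.003333
  N ⇒ keep positive
  Lon: 57.855′ = 0.964250°; total 155.964250
  hemisphere W, so the sign is −
Point 3:
  Lat: 36.347′ = 0.605783°; total 44.605783
  S → negative
  λ: 172 + 33.0245/60 = 172.550408
  E ⇒ keep positive
Point 4:
  Latitude: 31.453′ = 0.524217°; total 61.524217
  S ⇒ negate
  Lon: 178 + 44.112/60 = 178.735200
  E ⇒ keep positive
Point 5:
  φ: 35.28′ = 0.588000°; total 25.588000
  S → negative
  Longitude: 29.3996′ = 0.489993°; total 169.489993
  hemisphere W, so the sign is −

1. -89.13235, -170.25050
2. 0.00333, -155.96425
3. -44.60578, 172.55041
4. -61.52422, 178.73520
5. -25.58800, -169.48999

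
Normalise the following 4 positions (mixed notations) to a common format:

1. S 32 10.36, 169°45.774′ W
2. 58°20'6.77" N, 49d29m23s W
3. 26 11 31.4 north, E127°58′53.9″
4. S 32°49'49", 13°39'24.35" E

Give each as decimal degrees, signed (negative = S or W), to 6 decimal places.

Point 1:
  Lat: 10.36′ = 0.172667°; total 32.1726667
  S ⇒ negate
  Lon: 169 + 45.774/60 = 169.7629000
  hemisphere W, so the sign is −
Point 2:
  Lat: 58° + 20/60 + 6.77/3600 = 58 + 0.333333 + 0.001881 = 58.3352139
  N ⇒ keep positive
  Longitude: 49 + 29/60 + 23/3600 = 49.4897222
  hemisphere W, so the sign is −
Point 3:
  φ: 26° + 11/60 + 31.4/3600 = 26 + 0.183333 + 0.008722 = 26.1920556
  N ⇒ keep positive
  Lon: 127 + 58/60 + 53.9/3600 = 127.9816389
  E → positive
Point 4:
  Lat: 32° + 49/60 + 49/3600 = 32 + 0.816667 + 0.013611 = 32.8302778
  hemisphere S, so the sign is −
  Lon: 39′ + 24.35″ = 39.40583′; 13 + 39.40583/60 = 13.6567639
  E → positive

1. -32.172667, -169.762900
2. 58.335214, -49.489722
3. 26.192056, 127.981639
4. -32.830278, 13.656764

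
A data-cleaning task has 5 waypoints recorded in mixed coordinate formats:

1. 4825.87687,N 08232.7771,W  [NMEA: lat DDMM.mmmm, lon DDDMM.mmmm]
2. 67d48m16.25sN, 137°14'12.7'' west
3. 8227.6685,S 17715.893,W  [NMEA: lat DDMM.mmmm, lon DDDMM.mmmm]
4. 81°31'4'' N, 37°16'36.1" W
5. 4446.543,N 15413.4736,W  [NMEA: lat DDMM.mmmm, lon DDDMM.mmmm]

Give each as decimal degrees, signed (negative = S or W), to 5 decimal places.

Point 1:
  Latitude: degrees = first 2 digits = 48, minutes = 25.87687; 48 + 25.87687/60 = 48.431281
  N → positive
  λ: degrees = first 3 digits = 82, minutes = 32.7771; 82 + 32.7771/60 = 82.546285
  W → negative
Point 2:
  Lat: 67° + 48/60 + 16.25/3600 = 67 + 0.800000 + 0.004514 = 67.804514
  N ⇒ keep positive
  Longitude: 137° + 14/60 + 12.7/3600 = 137 + 0.233333 + 0.003528 = 137.236861
  hemisphere W, so the sign is −
Point 3:
  Lat: degrees = first 2 digits = 82, minutes = 27.6685; 82 + 27.6685/60 = 82.461142
  S ⇒ negate
  λ: split at 3 digits → 177° and 15.893′; 177 + 15.893/60 = 177.264883
  hemisphere W, so the sign is −
Point 4:
  Lat: 31′ + 4″ = 31.06667′; 81 + 31.06667/60 = 81.517778
  N → positive
  λ: 37 + 16/60 + 36.1/3600 = 37.276694
  W → negative
Point 5:
  Latitude: degrees = first 2 digits = 44, minutes = 46.543; 44 + 46.543/60 = 44.775717
  N ⇒ keep positive
  λ: degrees = first 3 digits = 154, minutes = 13.4736; 154 + 13.4736/60 = 154.224560
  W → negative

1. 48.43128, -82.54629
2. 67.80451, -137.23686
3. -82.46114, -177.26488
4. 81.51778, -37.27669
5. 44.77572, -154.22456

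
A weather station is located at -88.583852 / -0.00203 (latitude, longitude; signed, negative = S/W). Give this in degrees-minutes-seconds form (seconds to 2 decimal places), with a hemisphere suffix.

88°35′1.87″ S, 0°00′7.31″ W

Latitude is negative → S; |value| = 88.583852
Lat: 0.583852° → 35.03112′; 0.03112 × 60 = 1.8672″
Longitude is negative → W; |value| = 0.002030
Lon: whole degrees 0; 0.12180′ → 0′ and 7.3080″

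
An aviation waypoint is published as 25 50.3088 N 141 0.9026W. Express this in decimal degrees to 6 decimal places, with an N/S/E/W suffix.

25.838480° N, 141.015043° W

Lat: 25 + 50.3088/60 = 25.8384800
λ: 141 + 0.9026/60 = 141.0150433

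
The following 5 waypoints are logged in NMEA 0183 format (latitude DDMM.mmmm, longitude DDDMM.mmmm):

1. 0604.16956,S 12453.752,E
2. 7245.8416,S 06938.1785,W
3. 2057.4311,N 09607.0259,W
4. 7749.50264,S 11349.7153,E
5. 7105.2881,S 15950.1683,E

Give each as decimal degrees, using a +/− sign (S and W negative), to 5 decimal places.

Point 1:
  φ: degrees = first 2 digits = 6, minutes = 4.16956; 6 + 4.16956/60 = 6.069493
  S → negative
  λ: split at 3 digits → 124° and 53.752′; 124 + 53.752/60 = 124.895867
  E → positive
Point 2:
  Latitude: degrees = first 2 digits = 72, minutes = 45.8416; 72 + 45.8416/60 = 72.764027
  S ⇒ negate
  λ: split at 3 digits → 069° and 38.1785′; 69 + 38.1785/60 = 69.636308
  W → negative
Point 3:
  Lat: degrees = first 2 digits = 20, minutes = 57.4311; 20 + 57.4311/60 = 20.957185
  N ⇒ keep positive
  λ: degrees = first 3 digits = 96, minutes = 7.0259; 96 + 7.0259/60 = 96.117098
  W ⇒ negate
Point 4:
  Lat: degrees = first 2 digits = 77, minutes = 49.50264; 77 + 49.50264/60 = 77.825044
  hemisphere S, so the sign is −
  λ: split at 3 digits → 113° and 49.7153′; 113 + 49.7153/60 = 113.828588
  E ⇒ keep positive
Point 5:
  φ: split at 2 digits → 71° and 5.2881′; 71 + 5.2881/60 = 71.088135
  hemisphere S, so the sign is −
  λ: degrees = first 3 digits = 159, minutes = 50.1683; 159 + 50.1683/60 = 159.836138
  E ⇒ keep positive

1. -6.06949, 124.89587
2. -72.76403, -69.63631
3. 20.95719, -96.11710
4. -77.82504, 113.82859
5. -71.08814, 159.83614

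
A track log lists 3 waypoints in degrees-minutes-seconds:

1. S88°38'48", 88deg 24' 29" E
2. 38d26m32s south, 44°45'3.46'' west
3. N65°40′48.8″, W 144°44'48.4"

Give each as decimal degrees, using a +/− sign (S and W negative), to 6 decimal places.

Point 1:
  φ: 38′ + 48″ = 38.80000′; 88 + 38.80000/60 = 88.6466667
  S ⇒ negate
  Longitude: 88 + 24/60 + 29/3600 = 88.4080556
  E → positive
Point 2:
  Lat: 38 + 26/60 + 32/3600 = 38.4422222
  S ⇒ negate
  Longitude: 44° + 45/60 + 3.46/3600 = 44 + 0.750000 + 0.000961 = 44.7509611
  W ⇒ negate
Point 3:
  φ: 40′ + 48.8″ = 40.81333′; 65 + 40.81333/60 = 65.6802222
  N → positive
  λ: 144° + 44/60 + 48.4/3600 = 144 + 0.733333 + 0.013444 = 144.7467778
  W → negative

1. -88.646667, 88.408056
2. -38.442222, -44.750961
3. 65.680222, -144.746778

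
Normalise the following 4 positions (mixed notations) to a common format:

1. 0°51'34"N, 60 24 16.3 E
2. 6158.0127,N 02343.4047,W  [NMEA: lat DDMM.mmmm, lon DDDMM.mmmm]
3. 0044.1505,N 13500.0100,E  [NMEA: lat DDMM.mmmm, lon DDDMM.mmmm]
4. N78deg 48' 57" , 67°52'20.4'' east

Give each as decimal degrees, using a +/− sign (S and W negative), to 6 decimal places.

1. 0.859444, 60.404528
2. 61.966878, -23.723412
3. 0.735842, 135.000167
4. 78.815833, 67.872333

Point 1:
  φ: 0° + 51/60 + 34/3600 = 0 + 0.850000 + 0.009444 = 0.8594444
  N ⇒ keep positive
  λ: 60° + 24/60 + 16.3/3600 = 60 + 0.400000 + 0.004528 = 60.4045278
  E ⇒ keep positive
Point 2:
  Lat: split at 2 digits → 61° and 58.0127′; 61 + 58.0127/60 = 61.9668783
  N → positive
  Lon: degrees = first 3 digits = 23, minutes = 43.4047; 23 + 43.4047/60 = 23.7234117
  W ⇒ negate
Point 3:
  Latitude: split at 2 digits → 00° and 44.1505′; 0 + 44.1505/60 = 0.7358417
  N → positive
  Lon: degrees = first 3 digits = 135, minutes = 0.01; 135 + 0.01/60 = 135.0001667
  E ⇒ keep positive
Point 4:
  Latitude: 78 + 48/60 + 57/3600 = 78.8158333
  N ⇒ keep positive
  Lon: 52′ + 20.4″ = 52.34000′; 67 + 52.34000/60 = 67.8723333
  E ⇒ keep positive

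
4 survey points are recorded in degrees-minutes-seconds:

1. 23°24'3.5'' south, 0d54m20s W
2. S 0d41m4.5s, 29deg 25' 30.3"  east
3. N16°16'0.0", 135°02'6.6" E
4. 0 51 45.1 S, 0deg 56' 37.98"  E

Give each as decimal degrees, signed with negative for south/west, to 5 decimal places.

Point 1:
  Lat: 23 + 24/60 + 3.5/3600 = 23.400972
  S ⇒ negate
  λ: 0° + 54/60 + 20/3600 = 0 + 0.900000 + 0.005556 = 0.905556
  W ⇒ negate
Point 2:
  Latitude: 41′ + 4.5″ = 41.07500′; 0 + 41.07500/60 = 0.684583
  S ⇒ negate
  Lon: 29° + 25/60 + 30.3/3600 = 29 + 0.416667 + 0.008417 = 29.425083
  E ⇒ keep positive
Point 3:
  Latitude: 16′ + 0″ = 16.00000′; 16 + 16.00000/60 = 16.266667
  N → positive
  Lon: 2′ + 6.6″ = 2.11000′; 135 + 2.11000/60 = 135.035167
  E ⇒ keep positive
Point 4:
  Lat: 51′ + 45.1″ = 51.75167′; 0 + 51.75167/60 = 0.862528
  S → negative
  Lon: 0° + 56/60 + 37.98/3600 = 0 + 0.933333 + 0.010550 = 0.943883
  E → positive

1. -23.40097, -0.90556
2. -0.68458, 29.42508
3. 16.26667, 135.03517
4. -0.86253, 0.94388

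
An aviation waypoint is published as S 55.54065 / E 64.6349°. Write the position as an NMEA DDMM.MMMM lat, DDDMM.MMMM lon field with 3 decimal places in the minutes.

5532.439,S / 06438.094,E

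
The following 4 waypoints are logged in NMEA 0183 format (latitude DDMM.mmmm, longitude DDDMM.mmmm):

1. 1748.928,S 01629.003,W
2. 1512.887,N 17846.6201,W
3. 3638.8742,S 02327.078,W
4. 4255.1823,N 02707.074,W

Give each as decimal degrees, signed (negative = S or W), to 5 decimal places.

1. -17.81547, -16.48338
2. 15.21478, -178.77700
3. -36.64790, -23.45130
4. 42.91971, -27.11790

Point 1:
  Lat: split at 2 digits → 17° and 48.928′; 17 + 48.928/60 = 17.815467
  hemisphere S, so the sign is −
  λ: degrees = first 3 digits = 16, minutes = 29.003; 16 + 29.003/60 = 16.483383
  W ⇒ negate
Point 2:
  Lat: degrees = first 2 digits = 15, minutes = 12.887; 15 + 12.887/60 = 15.214783
  N ⇒ keep positive
  λ: split at 3 digits → 178° and 46.6201′; 178 + 46.6201/60 = 178.777002
  W ⇒ negate
Point 3:
  Lat: degrees = first 2 digits = 36, minutes = 38.8742; 36 + 38.8742/60 = 36.647903
  S → negative
  λ: split at 3 digits → 023° and 27.078′; 23 + 27.078/60 = 23.451300
  W → negative
Point 4:
  Lat: split at 2 digits → 42° and 55.1823′; 42 + 55.1823/60 = 42.919705
  N → positive
  λ: degrees = first 3 digits = 27, minutes = 7.074; 27 + 7.074/60 = 27.117900
  W → negative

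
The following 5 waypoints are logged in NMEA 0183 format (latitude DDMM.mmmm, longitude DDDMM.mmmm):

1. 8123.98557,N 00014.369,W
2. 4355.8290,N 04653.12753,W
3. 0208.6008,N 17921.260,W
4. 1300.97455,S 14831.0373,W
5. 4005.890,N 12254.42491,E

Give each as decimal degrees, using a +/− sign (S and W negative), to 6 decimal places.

1. 81.399760, -0.239483
2. 43.930483, -46.885459
3. 2.143347, -179.354333
4. -13.016243, -148.517288
5. 40.098167, 122.907082

Point 1:
  Latitude: degrees = first 2 digits = 81, minutes = 23.98557; 81 + 23.98557/60 = 81.3997595
  N ⇒ keep positive
  Longitude: split at 3 digits → 000° and 14.369′; 0 + 14.369/60 = 0.2394833
  W ⇒ negate
Point 2:
  φ: degrees = first 2 digits = 43, minutes = 55.829; 43 + 55.829/60 = 43.9304833
  N ⇒ keep positive
  Longitude: degrees = first 3 digits = 46, minutes = 53.12753; 46 + 53.12753/60 = 46.8854588
  W ⇒ negate
Point 3:
  φ: split at 2 digits → 02° and 8.6008′; 2 + 8.6008/60 = 2.1433467
  N → positive
  Lon: degrees = first 3 digits = 179, minutes = 21.26; 179 + 21.26/60 = 179.3543333
  W → negative
Point 4:
  Latitude: degrees = first 2 digits = 13, minutes = 0.97455; 13 + 0.97455/60 = 13.0162425
  S ⇒ negate
  λ: degrees = first 3 digits = 148, minutes = 31.0373; 148 + 31.0373/60 = 148.5172883
  hemisphere W, so the sign is −
Point 5:
  Latitude: split at 2 digits → 40° and 5.89′; 40 + 5.89/60 = 40.0981667
  N → positive
  λ: degrees = first 3 digits = 122, minutes = 54.42491; 122 + 54.42491/60 = 122.9070818
  E → positive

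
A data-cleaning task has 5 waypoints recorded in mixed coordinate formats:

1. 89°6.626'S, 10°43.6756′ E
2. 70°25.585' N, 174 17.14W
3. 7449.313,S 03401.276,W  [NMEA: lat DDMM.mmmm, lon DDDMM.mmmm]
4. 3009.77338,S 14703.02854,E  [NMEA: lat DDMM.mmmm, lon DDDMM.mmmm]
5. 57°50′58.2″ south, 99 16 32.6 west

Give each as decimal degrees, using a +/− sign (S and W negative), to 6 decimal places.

1. -89.110433, 10.727927
2. 70.426417, -174.285667
3. -74.821883, -34.021267
4. -30.162890, 147.050476
5. -57.849500, -99.275722

Point 1:
  φ: 6.626′ = 0.110433°; total 89.1104333
  S → negative
  λ: 43.6756′ = 0.727927°; total 10.7279267
  E → positive
Point 2:
  φ: 70 + 25.585/60 = 70.4264167
  N → positive
  λ: 17.14′ = 0.285667°; total 174.2856667
  W → negative
Point 3:
  φ: degrees = first 2 digits = 74, minutes = 49.313; 74 + 49.313/60 = 74.8218833
  S ⇒ negate
  λ: degrees = first 3 digits = 34, minutes = 1.276; 34 + 1.276/60 = 34.0212667
  W ⇒ negate
Point 4:
  Lat: split at 2 digits → 30° and 9.77338′; 30 + 9.77338/60 = 30.1628897
  hemisphere S, so the sign is −
  Lon: split at 3 digits → 147° and 3.02854′; 147 + 3.02854/60 = 147.0504757
  E → positive
Point 5:
  Lat: 57° + 50/60 + 58.2/3600 = 57 + 0.833333 + 0.016167 = 57.8495000
  S → negative
  Longitude: 16′ + 32.6″ = 16.54333′; 99 + 16.54333/60 = 99.2757222
  hemisphere W, so the sign is −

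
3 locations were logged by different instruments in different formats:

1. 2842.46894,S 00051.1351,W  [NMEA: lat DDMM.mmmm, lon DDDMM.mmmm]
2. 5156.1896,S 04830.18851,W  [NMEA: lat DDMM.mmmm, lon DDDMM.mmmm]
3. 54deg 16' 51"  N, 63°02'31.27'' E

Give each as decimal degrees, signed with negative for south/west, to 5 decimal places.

1. -28.70782, -0.85225
2. -51.93649, -48.50314
3. 54.28083, 63.04202

Point 1:
  φ: degrees = first 2 digits = 28, minutes = 42.46894; 28 + 42.46894/60 = 28.707816
  S → negative
  Lon: degrees = first 3 digits = 0, minutes = 51.1351; 0 + 51.1351/60 = 0.852252
  hemisphere W, so the sign is −
Point 2:
  φ: split at 2 digits → 51° and 56.1896′; 51 + 56.1896/60 = 51.936493
  hemisphere S, so the sign is −
  Longitude: degrees = first 3 digits = 48, minutes = 30.18851; 48 + 30.18851/60 = 48.503142
  hemisphere W, so the sign is −
Point 3:
  φ: 54 + 16/60 + 51/3600 = 54.280833
  N → positive
  Longitude: 2′ + 31.27″ = 2.52117′; 63 + 2.52117/60 = 63.042019
  E ⇒ keep positive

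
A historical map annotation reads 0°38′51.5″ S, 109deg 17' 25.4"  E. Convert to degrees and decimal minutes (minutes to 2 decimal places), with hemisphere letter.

0° 38.86′ S, 109° 17.42′ E

Latitude: seconds/60 = 0.85833; minutes = 38 + 0.85833 = 38.8583
λ: seconds/60 = 0.42333; minutes = 17 + 0.42333 = 17.4233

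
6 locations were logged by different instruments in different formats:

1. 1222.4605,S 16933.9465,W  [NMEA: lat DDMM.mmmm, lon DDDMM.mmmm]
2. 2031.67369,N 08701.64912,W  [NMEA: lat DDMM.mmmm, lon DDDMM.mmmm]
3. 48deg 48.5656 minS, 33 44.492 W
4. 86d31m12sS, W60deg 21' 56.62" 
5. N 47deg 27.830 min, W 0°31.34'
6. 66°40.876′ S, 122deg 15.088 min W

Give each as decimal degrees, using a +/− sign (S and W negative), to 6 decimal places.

Point 1:
  φ: degrees = first 2 digits = 12, minutes = 22.4605; 12 + 22.4605/60 = 12.3743417
  S → negative
  λ: degrees = first 3 digits = 169, minutes = 33.9465; 169 + 33.9465/60 = 169.5657750
  W → negative
Point 2:
  Lat: degrees = first 2 digits = 20, minutes = 31.67369; 20 + 31.67369/60 = 20.5278948
  N → positive
  λ: split at 3 digits → 087° and 1.64912′; 87 + 1.64912/60 = 87.0274853
  W → negative
Point 3:
  φ: 48 + 48.5656/60 = 48.8094267
  S ⇒ negate
  Longitude: 33 + 44.492/60 = 33.7415333
  hemisphere W, so the sign is −
Point 4:
  Lat: 31′ + 12″ = 31.20000′; 86 + 31.20000/60 = 86.5200000
  S → negative
  λ: 60° + 21/60 + 56.62/3600 = 60 + 0.350000 + 0.015728 = 60.3657278
  W → negative
Point 5:
  Latitude: 27.83′ = 0.463833°; total 47.4638333
  N → positive
  λ: 31.34′ = 0.522333°; total 0.5223333
  W ⇒ negate
Point 6:
  Lat: 66 + 40.876/60 = 66.6812667
  S → negative
  Lon: 15.088′ = 0.251467°; total 122.2514667
  hemisphere W, so the sign is −

1. -12.374342, -169.565775
2. 20.527895, -87.027485
3. -48.809427, -33.741533
4. -86.520000, -60.365728
5. 47.463833, -0.522333
6. -66.681267, -122.251467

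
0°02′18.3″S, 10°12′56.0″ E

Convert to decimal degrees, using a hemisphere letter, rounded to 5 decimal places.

0.03842° S, 10.21556° E

Lat: 2′ + 18.3″ = 2.30500′; 0 + 2.30500/60 = 0.038417
Lon: 10 + 12/60 + 56/3600 = 10.215556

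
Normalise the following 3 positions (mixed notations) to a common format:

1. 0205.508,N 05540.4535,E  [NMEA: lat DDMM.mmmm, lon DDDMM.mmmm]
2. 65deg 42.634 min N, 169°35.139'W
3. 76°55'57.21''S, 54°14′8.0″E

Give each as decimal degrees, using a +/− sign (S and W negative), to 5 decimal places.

1. 2.09180, 55.67423
2. 65.71057, -169.58565
3. -76.93256, 54.23556

Point 1:
  Latitude: split at 2 digits → 02° and 5.508′; 2 + 5.508/60 = 2.091800
  N ⇒ keep positive
  λ: split at 3 digits → 055° and 40.4535′; 55 + 40.4535/60 = 55.674225
  E → positive
Point 2:
  Lat: 42.634′ = 0.710567°; total 65.710567
  N ⇒ keep positive
  Lon: 169 + 35.139/60 = 169.585650
  W → negative
Point 3:
  Lat: 76° + 55/60 + 57.21/3600 = 76 + 0.916667 + 0.015892 = 76.932558
  hemisphere S, so the sign is −
  Longitude: 14′ + 8″ = 14.13333′; 54 + 14.13333/60 = 54.235556
  E ⇒ keep positive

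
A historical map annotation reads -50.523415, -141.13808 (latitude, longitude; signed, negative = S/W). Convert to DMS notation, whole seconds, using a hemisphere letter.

Latitude is negative → S; |value| = 50.523415
φ: 0.523415° → 31.40490′; 0.40490 × 60 = 24.29″
Longitude is negative → W; |value| = 141.138080
λ: 0.138080° → 8.28480′; 0.28480 × 60 = 17.09″

50°31′24″ S, 141°08′17″ W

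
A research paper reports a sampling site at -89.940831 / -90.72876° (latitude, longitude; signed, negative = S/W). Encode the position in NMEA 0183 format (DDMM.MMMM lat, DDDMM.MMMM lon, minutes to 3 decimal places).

8956.450,S / 09043.726,W

Latitude is negative → S; |value| = 89.940831
Latitude: 89° + 0.940831 × 60 = 89° 56.44986′
Longitude is negative → W; |value| = 90.728760
λ: minutes = (90.728760 − 90) × 60 = 43.72560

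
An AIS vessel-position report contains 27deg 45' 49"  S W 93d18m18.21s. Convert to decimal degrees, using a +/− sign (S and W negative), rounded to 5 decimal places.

-27.76361, -93.30506

Lat: 45′ + 49″ = 45.81667′; 27 + 45.81667/60 = 27.763611
S ⇒ negate
λ: 93 + 18/60 + 18.21/3600 = 93.305058
hemisphere W, so the sign is −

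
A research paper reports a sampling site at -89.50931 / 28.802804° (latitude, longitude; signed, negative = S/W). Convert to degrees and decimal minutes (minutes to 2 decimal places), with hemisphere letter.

89° 30.56′ S, 28° 48.17′ E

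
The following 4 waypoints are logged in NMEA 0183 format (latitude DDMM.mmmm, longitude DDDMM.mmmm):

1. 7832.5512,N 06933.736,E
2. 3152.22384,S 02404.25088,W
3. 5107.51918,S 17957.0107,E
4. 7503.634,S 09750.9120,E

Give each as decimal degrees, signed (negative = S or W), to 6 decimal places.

1. 78.542520, 69.562267
2. -31.870397, -24.070848
3. -51.125320, 179.950178
4. -75.060567, 97.848533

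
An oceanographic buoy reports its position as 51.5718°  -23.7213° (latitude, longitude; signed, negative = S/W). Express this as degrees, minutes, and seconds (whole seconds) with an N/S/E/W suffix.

51°34′18″ N, 23°43′17″ W

Latitude: whole degrees 51; 34.30800′ → 34′ and 18.48″
Longitude is negative → W; |value| = 23.721300
λ: whole degrees 23; 43.27800′ → 43′ and 16.68″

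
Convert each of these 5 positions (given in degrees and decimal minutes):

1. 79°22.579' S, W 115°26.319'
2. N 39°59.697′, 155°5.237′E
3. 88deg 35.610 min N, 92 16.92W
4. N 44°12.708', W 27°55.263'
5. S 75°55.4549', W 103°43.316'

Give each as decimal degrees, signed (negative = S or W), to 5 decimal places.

Point 1:
  Latitude: 22.579′ = 0.376317°; total 79.376317
  S ⇒ negate
  Lon: 115 + 26.319/60 = 115.438650
  hemisphere W, so the sign is −
Point 2:
  Latitude: 59.697′ = 0.994950°; total 39.994950
  N ⇒ keep positive
  λ: 5.237′ = 0.087283°; total 155.087283
  E → positive
Point 3:
  φ: 35.61′ = 0.593500°; total 88.593500
  N ⇒ keep positive
  Longitude: 92 + 16.92/60 = 92.282000
  hemisphere W, so the sign is −
Point 4:
  Latitude: 44 + 12.708/60 = 44.211800
  N → positive
  λ: 55.263′ = 0.921050°; total 27.921050
  W ⇒ negate
Point 5:
  φ: 55.4549′ = 0.924248°; total 75.924248
  S → negative
  λ: 103 + 43.316/60 = 103.721933
  hemisphere W, so the sign is −

1. -79.37632, -115.43865
2. 39.99495, 155.08728
3. 88.59350, -92.28200
4. 44.21180, -27.92105
5. -75.92425, -103.72193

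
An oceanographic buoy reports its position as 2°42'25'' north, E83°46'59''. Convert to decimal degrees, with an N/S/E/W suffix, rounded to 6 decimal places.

2.706944° N, 83.783056° E

Lat: 2 + 42/60 + 25/3600 = 2.7069444
Lon: 46′ + 59″ = 46.98333′; 83 + 46.98333/60 = 83.7830556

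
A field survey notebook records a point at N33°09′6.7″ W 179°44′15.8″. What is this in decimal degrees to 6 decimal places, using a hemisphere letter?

33.151861° N, 179.737722° W

φ: 33° + 9/60 + 6.7/3600 = 33 + 0.150000 + 0.001861 = 33.1518611
Lon: 179 + 44/60 + 15.8/3600 = 179.7377222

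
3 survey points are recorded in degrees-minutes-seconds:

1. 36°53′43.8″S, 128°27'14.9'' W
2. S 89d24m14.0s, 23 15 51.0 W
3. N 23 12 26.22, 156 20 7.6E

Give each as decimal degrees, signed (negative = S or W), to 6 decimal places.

Point 1:
  φ: 36° + 53/60 + 43.8/3600 = 36 + 0.883333 + 0.012167 = 36.8955000
  S → negative
  Longitude: 128° + 27/60 + 14.9/3600 = 128 + 0.450000 + 0.004139 = 128.4541389
  hemisphere W, so the sign is −
Point 2:
  Latitude: 89° + 24/60 + 14/3600 = 89 + 0.400000 + 0.003889 = 89.4038889
  S → negative
  λ: 23° + 15/60 + 51/3600 = 23 + 0.250000 + 0.014167 = 23.2641667
  hemisphere W, so the sign is −
Point 3:
  Latitude: 23° + 12/60 + 26.22/3600 = 23 + 0.200000 + 0.007283 = 23.2072833
  N → positive
  λ: 156° + 20/60 + 7.6/3600 = 156 + 0.333333 + 0.002111 = 156.3354444
  E ⇒ keep positive

1. -36.895500, -128.454139
2. -89.403889, -23.264167
3. 23.207283, 156.335444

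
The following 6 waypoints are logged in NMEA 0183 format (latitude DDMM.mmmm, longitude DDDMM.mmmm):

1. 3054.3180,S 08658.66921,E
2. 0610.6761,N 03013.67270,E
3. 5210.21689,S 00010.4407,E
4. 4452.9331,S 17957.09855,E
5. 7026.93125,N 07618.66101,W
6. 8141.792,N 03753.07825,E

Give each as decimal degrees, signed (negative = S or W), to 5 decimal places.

Point 1:
  Lat: degrees = first 2 digits = 30, minutes = 54.318; 30 + 54.318/60 = 30.905300
  S → negative
  λ: split at 3 digits → 086° and 58.66921′; 86 + 58.66921/60 = 86.977820
  E → positive
Point 2:
  φ: degrees = first 2 digits = 6, minutes = 10.6761; 6 + 10.6761/60 = 6.177935
  N → positive
  Lon: degrees = first 3 digits = 30, minutes = 13.6727; 30 + 13.6727/60 = 30.227878
  E → positive
Point 3:
  Latitude: split at 2 digits → 52° and 10.21689′; 52 + 10.21689/60 = 52.170282
  S ⇒ negate
  Lon: split at 3 digits → 000° and 10.4407′; 0 + 10.4407/60 = 0.174012
  E → positive
Point 4:
  Lat: split at 2 digits → 44° and 52.9331′; 44 + 52.9331/60 = 44.882218
  S → negative
  λ: degrees = first 3 digits = 179, minutes = 57.09855; 179 + 57.09855/60 = 179.951643
  E → positive
Point 5:
  Latitude: degrees = first 2 digits = 70, minutes = 26.93125; 70 + 26.93125/60 = 70.448854
  N → positive
  λ: degrees = first 3 digits = 76, minutes = 18.66101; 76 + 18.66101/60 = 76.311017
  W → negative
Point 6:
  Latitude: degrees = first 2 digits = 81, minutes = 41.792; 81 + 41.792/60 = 81.696533
  N ⇒ keep positive
  Longitude: split at 3 digits → 037° and 53.07825′; 37 + 53.07825/60 = 37.884638
  E ⇒ keep positive

1. -30.90530, 86.97782
2. 6.17794, 30.22788
3. -52.17028, 0.17401
4. -44.88222, 179.95164
5. 70.44885, -76.31102
6. 81.69653, 37.88464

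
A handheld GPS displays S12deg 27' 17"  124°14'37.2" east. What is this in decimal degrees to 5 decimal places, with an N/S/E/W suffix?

12.45472° S, 124.24367° E

Latitude: 12° + 27/60 + 17/3600 = 12 + 0.450000 + 0.004722 = 12.454722
λ: 124 + 14/60 + 37.2/3600 = 124.243667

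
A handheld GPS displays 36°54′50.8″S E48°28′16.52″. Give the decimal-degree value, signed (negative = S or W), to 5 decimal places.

-36.91411, 48.47126

Latitude: 54′ + 50.8″ = 54.84667′; 36 + 54.84667/60 = 36.914111
S → negative
Longitude: 28′ + 16.52″ = 28.27533′; 48 + 28.27533/60 = 48.471256
E ⇒ keep positive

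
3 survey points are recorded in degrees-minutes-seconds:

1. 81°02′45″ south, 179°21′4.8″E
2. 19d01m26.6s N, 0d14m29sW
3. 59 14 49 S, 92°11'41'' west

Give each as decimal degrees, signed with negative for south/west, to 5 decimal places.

1. -81.04583, 179.35133
2. 19.02406, -0.24139
3. -59.24694, -92.19472

Point 1:
  Latitude: 2′ + 45″ = 2.75000′; 81 + 2.75000/60 = 81.045833
  S → negative
  Lon: 179° + 21/60 + 4.8/3600 = 179 + 0.350000 + 0.001333 = 179.351333
  E ⇒ keep positive
Point 2:
  φ: 1′ + 26.6″ = 1.44333′; 19 + 1.44333/60 = 19.024056
  N → positive
  λ: 0 + 14/60 + 29/3600 = 0.241389
  W → negative
Point 3:
  φ: 59° + 14/60 + 49/3600 = 59 + 0.233333 + 0.013611 = 59.246944
  S → negative
  λ: 92 + 11/60 + 41/3600 = 92.194722
  hemisphere W, so the sign is −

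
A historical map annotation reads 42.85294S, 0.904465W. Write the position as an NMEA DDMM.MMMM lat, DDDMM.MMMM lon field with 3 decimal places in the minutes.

4251.176,S / 00054.268,W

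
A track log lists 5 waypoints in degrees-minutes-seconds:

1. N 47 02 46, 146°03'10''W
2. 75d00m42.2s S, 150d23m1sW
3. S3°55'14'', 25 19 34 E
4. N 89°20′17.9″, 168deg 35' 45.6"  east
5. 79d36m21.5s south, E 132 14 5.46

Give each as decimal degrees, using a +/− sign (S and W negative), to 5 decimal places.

1. 47.04611, -146.05278
2. -75.01172, -150.38361
3. -3.92056, 25.32611
4. 89.33831, 168.59600
5. -79.60597, 132.23485

Point 1:
  φ: 2′ + 46″ = 2.76667′; 47 + 2.76667/60 = 47.046111
  N → positive
  λ: 146 + 3/60 + 10/3600 = 146.052778
  W ⇒ negate
Point 2:
  φ: 0′ + 42.2″ = 0.70333′; 75 + 0.70333/60 = 75.011722
  S ⇒ negate
  λ: 23′ + 1″ = 23.01667′; 150 + 23.01667/60 = 150.383611
  W → negative
Point 3:
  Latitude: 3° + 55/60 + 14/3600 = 3 + 0.916667 + 0.003889 = 3.920556
  S ⇒ negate
  λ: 25° + 19/60 + 34/3600 = 25 + 0.316667 + 0.009444 = 25.326111
  E → positive
Point 4:
  φ: 89° + 20/60 + 17.9/3600 = 89 + 0.333333 + 0.004972 = 89.338306
  N → positive
  Longitude: 35′ + 45.6″ = 35.76000′; 168 + 35.76000/60 = 168.596000
  E → positive
Point 5:
  φ: 36′ + 21.5″ = 36.35833′; 79 + 36.35833/60 = 79.605972
  S ⇒ negate
  Lon: 132 + 14/60 + 5.46/3600 = 132.234850
  E → positive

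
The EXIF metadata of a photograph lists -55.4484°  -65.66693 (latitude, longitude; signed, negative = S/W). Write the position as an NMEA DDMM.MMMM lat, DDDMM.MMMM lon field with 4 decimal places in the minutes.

5526.9040,S / 06540.0158,W

Latitude is negative → S; |value| = 55.448400
Latitude: fractional part 0.448400 → 26.904000 minutes
Longitude is negative → W; |value| = 65.666930
Longitude: fractional part 0.666930 → 40.015800 minutes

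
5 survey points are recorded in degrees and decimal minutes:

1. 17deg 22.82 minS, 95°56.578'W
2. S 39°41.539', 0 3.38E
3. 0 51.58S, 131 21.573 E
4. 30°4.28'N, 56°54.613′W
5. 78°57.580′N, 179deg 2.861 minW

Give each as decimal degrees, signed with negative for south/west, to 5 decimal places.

1. -17.38033, -95.94297
2. -39.69232, 0.05633
3. -0.85967, 131.35955
4. 30.07133, -56.91022
5. 78.95967, -179.04768

Point 1:
  Latitude: 17 + 22.82/60 = 17.380333
  hemisphere S, so the sign is −
  Lon: 95 + 56.578/60 = 95.942967
  W ⇒ negate
Point 2:
  Latitude: 41.539′ = 0.692317°; total 39.692317
  S → negative
  Lon: 3.38′ = 0.056333°; total 0.056333
  E ⇒ keep positive
Point 3:
  Latitude: 0 + 51.58/60 = 0.859667
  S → negative
  λ: 131 + 21.573/60 = 131.359550
  E ⇒ keep positive
Point 4:
  Lat: 4.28′ = 0.071333°; total 30.071333
  N → positive
  Longitude: 54.613′ = 0.910217°; total 56.910217
  W → negative
Point 5:
  Latitude: 78 + 57.58/60 = 78.959667
  N ⇒ keep positive
  Lon: 2.861′ = 0.047683°; total 179.047683
  W ⇒ negate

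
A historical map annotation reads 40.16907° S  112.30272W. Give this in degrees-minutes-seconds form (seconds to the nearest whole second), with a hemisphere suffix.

40°10′9″ S, 112°18′10″ W

Latitude: 0.169070 × 60 = 10.14420′ → 10′, remainder × 60 = 8.65″
Longitude: whole degrees 112; 18.16320′ → 18′ and 9.79″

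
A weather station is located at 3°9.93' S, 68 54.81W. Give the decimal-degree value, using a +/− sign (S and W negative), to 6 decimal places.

Latitude: 3 + 9.93/60 = 3.1655000
S ⇒ negate
Longitude: 54.81′ = 0.913500°; total 68.9135000
hemisphere W, so the sign is −

-3.165500, -68.913500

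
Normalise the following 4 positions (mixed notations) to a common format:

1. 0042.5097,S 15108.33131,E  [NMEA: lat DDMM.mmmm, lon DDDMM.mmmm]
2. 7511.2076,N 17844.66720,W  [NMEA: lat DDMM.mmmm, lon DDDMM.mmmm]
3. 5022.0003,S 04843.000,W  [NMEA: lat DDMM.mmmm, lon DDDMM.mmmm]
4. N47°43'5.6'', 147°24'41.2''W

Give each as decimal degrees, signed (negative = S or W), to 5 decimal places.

1. -0.70850, 151.13886
2. 75.18679, -178.74445
3. -50.36667, -48.71667
4. 47.71822, -147.41144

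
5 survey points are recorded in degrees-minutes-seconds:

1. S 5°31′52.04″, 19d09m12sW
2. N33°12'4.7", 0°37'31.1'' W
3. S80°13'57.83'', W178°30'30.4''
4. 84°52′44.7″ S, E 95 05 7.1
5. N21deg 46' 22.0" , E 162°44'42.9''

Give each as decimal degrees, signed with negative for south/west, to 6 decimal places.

1. -5.531122, -19.153333
2. 33.201306, -0.625306
3. -80.232731, -178.508444
4. -84.879083, 95.085306
5. 21.772778, 162.745250

Point 1:
  φ: 5° + 31/60 + 52.04/3600 = 5 + 0.516667 + 0.014456 = 5.5311222
  S ⇒ negate
  Lon: 9′ + 12″ = 9.20000′; 19 + 9.20000/60 = 19.1533333
  W → negative
Point 2:
  Lat: 33 + 12/60 + 4.7/3600 = 33.2013056
  N ⇒ keep positive
  λ: 0° + 37/60 + 31.1/3600 = 0 + 0.616667 + 0.008639 = 0.6253056
  W → negative
Point 3:
  Latitude: 80° + 13/60 + 57.83/3600 = 80 + 0.216667 + 0.016064 = 80.2327306
  hemisphere S, so the sign is −
  Lon: 178° + 30/60 + 30.4/3600 = 178 + 0.500000 + 0.008444 = 178.5084444
  W → negative
Point 4:
  φ: 52′ + 44.7″ = 52.74500′; 84 + 52.74500/60 = 84.8790833
  S → negative
  Longitude: 95° + 5/60 + 7.1/3600 = 95 + 0.083333 + 0.001972 = 95.0853056
  E → positive
Point 5:
  Latitude: 21 + 46/60 + 22/3600 = 21.7727778
  N → positive
  Longitude: 162 + 44/60 + 42.9/3600 = 162.7452500
  E ⇒ keep positive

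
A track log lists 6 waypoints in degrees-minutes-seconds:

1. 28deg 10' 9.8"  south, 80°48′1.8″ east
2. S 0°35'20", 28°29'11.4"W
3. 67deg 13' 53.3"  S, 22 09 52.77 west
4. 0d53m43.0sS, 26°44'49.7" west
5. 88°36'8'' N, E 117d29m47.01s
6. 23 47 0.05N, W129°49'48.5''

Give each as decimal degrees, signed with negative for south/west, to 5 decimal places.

Point 1:
  Lat: 10′ + 9.8″ = 10.16333′; 28 + 10.16333/60 = 28.169389
  hemisphere S, so the sign is −
  Longitude: 48′ + 1.8″ = 48.03000′; 80 + 48.03000/60 = 80.800500
  E ⇒ keep positive
Point 2:
  Latitude: 35′ + 20″ = 35.33333′; 0 + 35.33333/60 = 0.588889
  hemisphere S, so the sign is −
  λ: 28 + 29/60 + 11.4/3600 = 28.486500
  hemisphere W, so the sign is −
Point 3:
  Lat: 67 + 13/60 + 53.3/3600 = 67.231472
  S → negative
  Lon: 22° + 9/60 + 52.77/3600 = 22 + 0.150000 + 0.014658 = 22.164658
  W → negative
Point 4:
  Lat: 53′ + 43″ = 53.71667′; 0 + 53.71667/60 = 0.895278
  hemisphere S, so the sign is −
  λ: 44′ + 49.7″ = 44.82833′; 26 + 44.82833/60 = 26.747139
  hemisphere W, so the sign is −
Point 5:
  φ: 88° + 36/60 + 8/3600 = 88 + 0.600000 + 0.002222 = 88.602222
  N → positive
  Longitude: 117° + 29/60 + 47.01/3600 = 117 + 0.483333 + 0.013058 = 117.496392
  E → positive
Point 6:
  φ: 23° + 47/60 + 0.05/3600 = 23 + 0.783333 + 0.000014 = 23.783347
  N ⇒ keep positive
  Lon: 49′ + 48.5″ = 49.80833′; 129 + 49.80833/60 = 129.830139
  hemisphere W, so the sign is −

1. -28.16939, 80.80050
2. -0.58889, -28.48650
3. -67.23147, -22.16466
4. -0.89528, -26.74714
5. 88.60222, 117.49639
6. 23.78335, -129.83014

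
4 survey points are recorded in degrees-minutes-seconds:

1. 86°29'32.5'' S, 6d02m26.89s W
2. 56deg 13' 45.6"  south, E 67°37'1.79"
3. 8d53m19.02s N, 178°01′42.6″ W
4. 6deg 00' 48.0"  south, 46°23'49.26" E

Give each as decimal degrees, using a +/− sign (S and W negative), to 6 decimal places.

1. -86.492361, -6.040803
2. -56.229333, 67.617164
3. 8.888617, -178.028500
4. -6.013333, 46.397017

Point 1:
  Lat: 29′ + 32.5″ = 29.54167′; 86 + 29.54167/60 = 86.4923611
  hemisphere S, so the sign is −
  Lon: 6 + 2/60 + 26.89/3600 = 6.0408028
  W ⇒ negate
Point 2:
  Latitude: 13′ + 45.6″ = 13.76000′; 56 + 13.76000/60 = 56.2293333
  S → negative
  Longitude: 37′ + 1.79″ = 37.02983′; 67 + 37.02983/60 = 67.6171639
  E → positive
Point 3:
  Latitude: 8° + 53/60 + 19.02/3600 = 8 + 0.883333 + 0.005283 = 8.8886167
  N ⇒ keep positive
  Longitude: 1′ + 42.6″ = 1.71000′; 178 + 1.71000/60 = 178.0285000
  W → negative
Point 4:
  Lat: 6° + 0/60 + 48/3600 = 6 + 0.000000 + 0.013333 = 6.0133333
  S ⇒ negate
  Lon: 23′ + 49.26″ = 23.82100′; 46 + 23.82100/60 = 46.3970167
  E → positive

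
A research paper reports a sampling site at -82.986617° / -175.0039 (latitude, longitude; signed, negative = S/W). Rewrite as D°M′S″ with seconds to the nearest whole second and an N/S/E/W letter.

82°59′12″ S, 175°00′14″ W

Latitude is negative → S; |value| = 82.986617
φ: 0.986617 × 60 = 59.19702′ → 59′, remainder × 60 = 11.82″
Longitude is negative → W; |value| = 175.003900
Lon: 0.003900 × 60 = 0.23400′ → 0′, remainder × 60 = 14.04″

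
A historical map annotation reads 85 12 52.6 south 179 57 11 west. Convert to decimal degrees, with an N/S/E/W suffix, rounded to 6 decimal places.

Latitude: 85 + 12/60 + 52.6/3600 = 85.2146111
λ: 179 + 57/60 + 11/3600 = 179.9530556

85.214611° S, 179.953056° W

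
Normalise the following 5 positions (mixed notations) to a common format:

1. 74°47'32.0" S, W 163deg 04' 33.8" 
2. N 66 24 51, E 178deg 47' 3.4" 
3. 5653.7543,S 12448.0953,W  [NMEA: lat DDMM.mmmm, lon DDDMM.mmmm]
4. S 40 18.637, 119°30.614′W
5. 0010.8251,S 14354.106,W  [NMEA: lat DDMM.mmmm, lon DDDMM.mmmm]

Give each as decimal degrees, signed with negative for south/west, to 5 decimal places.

1. -74.79222, -163.07606
2. 66.41417, 178.78428
3. -56.89591, -124.80159
4. -40.31062, -119.51023
5. -0.18042, -143.90177

Point 1:
  Lat: 74 + 47/60 + 32/3600 = 74.792222
  S ⇒ negate
  λ: 163 + 4/60 + 33.8/3600 = 163.076056
  W → negative
Point 2:
  Lat: 66° + 24/60 + 51/3600 = 66 + 0.400000 + 0.014167 = 66.414167
  N → positive
  Longitude: 178 + 47/60 + 3.4/3600 = 178.784278
  E ⇒ keep positive
Point 3:
  φ: split at 2 digits → 56° and 53.7543′; 56 + 53.7543/60 = 56.895905
  S ⇒ negate
  Longitude: degrees = first 3 digits = 124, minutes = 48.0953; 124 + 48.0953/60 = 124.801588
  hemisphere W, so the sign is −
Point 4:
  Lat: 18.637′ = 0.310617°; total 40.310617
  S ⇒ negate
  Lon: 119 + 30.614/60 = 119.510233
  hemisphere W, so the sign is −
Point 5:
  Latitude: split at 2 digits → 00° and 10.8251′; 0 + 10.8251/60 = 0.180418
  S → negative
  Longitude: split at 3 digits → 143° and 54.106′; 143 + 54.106/60 = 143.901767
  W → negative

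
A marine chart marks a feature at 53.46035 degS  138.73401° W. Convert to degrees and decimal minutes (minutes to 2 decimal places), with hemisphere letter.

53° 27.62′ S, 138° 44.04′ W

Lat: 53° + 0.460350 × 60 = 53° 27.6210′
λ: minutes = (138.734010 − 138) × 60 = 44.0406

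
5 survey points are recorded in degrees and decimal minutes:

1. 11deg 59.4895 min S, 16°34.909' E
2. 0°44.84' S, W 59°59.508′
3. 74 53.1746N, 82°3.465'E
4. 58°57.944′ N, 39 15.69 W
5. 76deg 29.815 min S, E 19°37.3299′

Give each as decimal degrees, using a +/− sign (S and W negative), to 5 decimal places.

1. -11.99149, 16.58182
2. -0.74733, -59.99180
3. 74.88624, 82.05775
4. 58.96573, -39.26150
5. -76.49692, 19.62217

Point 1:
  Lat: 59.4895′ = 0.991492°; total 11.991492
  hemisphere S, so the sign is −
  λ: 16 + 34.909/60 = 16.581817
  E ⇒ keep positive
Point 2:
  Lat: 44.84′ = 0.747333°; total 0.747333
  hemisphere S, so the sign is −
  λ: 59.508′ = 0.991800°; total 59.991800
  W → negative
Point 3:
  Latitude: 53.1746′ = 0.886243°; total 74.886243
  N → positive
  Lon: 3.465′ = 0.057750°; total 82.057750
  E → positive
Point 4:
  Lat: 58 + 57.944/60 = 58.965733
  N ⇒ keep positive
  Longitude: 39 + 15.69/60 = 39.261500
  W → negative
Point 5:
  Latitude: 76 + 29.815/60 = 76.496917
  hemisphere S, so the sign is −
  Longitude: 19 + 37.3299/60 = 19.622165
  E → positive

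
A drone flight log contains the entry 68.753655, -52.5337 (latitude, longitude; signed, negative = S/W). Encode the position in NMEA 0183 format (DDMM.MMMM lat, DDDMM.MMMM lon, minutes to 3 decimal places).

6845.219,N / 05232.022,W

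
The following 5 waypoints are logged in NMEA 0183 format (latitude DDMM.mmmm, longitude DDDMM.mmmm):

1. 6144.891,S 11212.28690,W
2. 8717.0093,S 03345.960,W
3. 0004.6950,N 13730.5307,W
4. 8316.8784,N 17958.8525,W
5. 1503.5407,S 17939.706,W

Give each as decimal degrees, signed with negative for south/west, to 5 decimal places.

1. -61.74818, -112.20478
2. -87.28349, -33.76600
3. 0.07825, -137.50885
4. 83.28131, -179.98088
5. -15.05901, -179.66177

Point 1:
  Latitude: split at 2 digits → 61° and 44.891′; 61 + 44.891/60 = 61.748183
  hemisphere S, so the sign is −
  Longitude: degrees = first 3 digits = 112, minutes = 12.2869; 112 + 12.2869/60 = 112.204782
  hemisphere W, so the sign is −
Point 2:
  φ: split at 2 digits → 87° and 17.0093′; 87 + 17.0093/60 = 87.283488
  hemisphere S, so the sign is −
  λ: degrees = first 3 digits = 33, minutes = 45.96; 33 + 45.96/60 = 33.766000
  hemisphere W, so the sign is −
Point 3:
  Latitude: split at 2 digits → 00° and 4.695′; 0 + 4.695/60 = 0.078250
  N → positive
  λ: degrees = first 3 digits = 137, minutes = 30.5307; 137 + 30.5307/60 = 137.508845
  hemisphere W, so the sign is −
Point 4:
  Lat: degrees = first 2 digits = 83, minutes = 16.8784; 83 + 16.8784/60 = 83.281307
  N ⇒ keep positive
  λ: split at 3 digits → 179° and 58.8525′; 179 + 58.8525/60 = 179.980875
  W → negative
Point 5:
  φ: degrees = first 2 digits = 15, minutes = 3.5407; 15 + 3.5407/60 = 15.059012
  S ⇒ negate
  λ: degrees = first 3 digits = 179, minutes = 39.706; 179 + 39.706/60 = 179.661767
  W ⇒ negate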